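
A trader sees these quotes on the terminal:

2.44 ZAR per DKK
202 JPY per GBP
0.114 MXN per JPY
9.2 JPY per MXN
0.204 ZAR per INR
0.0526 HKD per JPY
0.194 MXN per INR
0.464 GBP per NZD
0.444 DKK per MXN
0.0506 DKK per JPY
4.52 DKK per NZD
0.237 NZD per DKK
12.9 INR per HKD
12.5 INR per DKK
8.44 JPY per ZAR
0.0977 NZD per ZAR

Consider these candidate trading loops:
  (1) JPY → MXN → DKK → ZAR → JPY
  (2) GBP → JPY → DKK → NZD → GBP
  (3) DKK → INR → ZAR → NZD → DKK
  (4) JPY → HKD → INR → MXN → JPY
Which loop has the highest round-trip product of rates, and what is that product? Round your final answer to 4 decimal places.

1.2111

(1) 0.114 × 0.444 × 2.44 × 8.44 = 1.04237
(2) 202 × 0.0506 × 0.237 × 0.464 = 1.12400
(3) 12.5 × 0.204 × 0.0977 × 4.52 = 1.12609
(4) 0.0526 × 12.9 × 0.194 × 9.2 = 1.21106
Highest is cycle (4) at 1.2111 (>1, arbitrage).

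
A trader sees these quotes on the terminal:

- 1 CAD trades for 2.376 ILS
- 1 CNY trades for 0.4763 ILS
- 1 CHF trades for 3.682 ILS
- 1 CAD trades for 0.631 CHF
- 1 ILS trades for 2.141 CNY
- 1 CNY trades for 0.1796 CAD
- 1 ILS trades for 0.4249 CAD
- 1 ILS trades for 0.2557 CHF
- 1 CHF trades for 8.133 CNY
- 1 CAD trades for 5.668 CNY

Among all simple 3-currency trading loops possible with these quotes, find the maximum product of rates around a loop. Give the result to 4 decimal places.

1.1471

CNY→ILS→CAD→CNY: 0.4763 × 0.4249 × 5.668 = 1.14709
CNY→ILS→CHF→CNY: 0.4763 × 0.2557 × 8.133 = 0.99052
CHF→ILS→CAD→CHF: 3.682 × 0.4249 × 0.631 = 0.98719
CNY→CAD→CHF→CNY: 0.1796 × 0.631 × 8.133 = 0.92169
CNY→CAD→ILS→CNY: 0.1796 × 2.376 × 2.141 = 0.91363
Maximum is CNY→ILS→CAD→CNY at 1.1471; arbitrage exists.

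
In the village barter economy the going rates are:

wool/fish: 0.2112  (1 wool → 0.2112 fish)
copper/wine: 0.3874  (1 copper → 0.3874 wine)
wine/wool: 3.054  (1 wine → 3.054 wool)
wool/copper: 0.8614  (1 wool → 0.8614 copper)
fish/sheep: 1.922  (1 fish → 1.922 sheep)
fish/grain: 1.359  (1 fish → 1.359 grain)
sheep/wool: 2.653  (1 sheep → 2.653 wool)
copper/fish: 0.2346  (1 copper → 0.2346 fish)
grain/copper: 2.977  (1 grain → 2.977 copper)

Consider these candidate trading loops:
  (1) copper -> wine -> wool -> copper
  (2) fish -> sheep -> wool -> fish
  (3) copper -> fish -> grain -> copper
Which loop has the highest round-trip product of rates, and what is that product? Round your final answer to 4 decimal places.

1.0769

(1) 0.3874 × 3.054 × 0.8614 = 1.01914
(2) 1.922 × 2.653 × 0.2112 = 1.07692
(3) 0.2346 × 1.359 × 2.977 = 0.94913
Highest is cycle (2) at 1.0769 (>1, arbitrage).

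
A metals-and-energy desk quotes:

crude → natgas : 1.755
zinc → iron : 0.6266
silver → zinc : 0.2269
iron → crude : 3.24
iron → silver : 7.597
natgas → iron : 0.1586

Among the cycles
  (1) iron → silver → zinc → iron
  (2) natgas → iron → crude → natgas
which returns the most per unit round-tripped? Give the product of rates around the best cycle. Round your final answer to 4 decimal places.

(1) 7.597 × 0.2269 × 0.6266 = 1.08011
(2) 0.1586 × 3.24 × 1.755 = 0.90183
Highest is cycle (1) at 1.0801 (>1, arbitrage).

1.0801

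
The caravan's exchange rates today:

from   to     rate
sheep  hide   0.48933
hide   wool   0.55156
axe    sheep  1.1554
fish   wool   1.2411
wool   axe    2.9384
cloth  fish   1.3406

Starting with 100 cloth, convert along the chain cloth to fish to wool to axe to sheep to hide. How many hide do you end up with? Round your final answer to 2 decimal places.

100 cloth × 1.3406 = 134.06 fish
134.06 fish × 1.2411 = 166.381866 wool
166.381866 wool × 2.9384 = 488.8964750544 axe
488.8964750544 axe × 1.1554 = 564.87098727785376 sheep
564.87098727785376 sheep × 0.48933 = 276.4083202046721803808 hide

276.41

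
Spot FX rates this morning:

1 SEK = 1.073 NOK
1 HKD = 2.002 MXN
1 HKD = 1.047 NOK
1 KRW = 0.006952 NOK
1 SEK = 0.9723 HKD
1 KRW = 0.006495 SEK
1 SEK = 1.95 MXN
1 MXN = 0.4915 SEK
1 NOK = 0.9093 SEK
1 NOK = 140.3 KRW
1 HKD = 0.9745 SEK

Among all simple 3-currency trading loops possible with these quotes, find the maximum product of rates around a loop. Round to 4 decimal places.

KRW→SEK→NOK→KRW: 0.006495 × 1.073 × 140.3 = 0.97777
MXN→SEK→HKD→MXN: 0.4915 × 0.9723 × 2.002 = 0.95673
SEK→HKD→NOK→SEK: 0.9723 × 1.047 × 0.9093 = 0.92567
Maximum is KRW→SEK→NOK→KRW at 0.9778; no arbitrage — every cycle loses value.

0.9778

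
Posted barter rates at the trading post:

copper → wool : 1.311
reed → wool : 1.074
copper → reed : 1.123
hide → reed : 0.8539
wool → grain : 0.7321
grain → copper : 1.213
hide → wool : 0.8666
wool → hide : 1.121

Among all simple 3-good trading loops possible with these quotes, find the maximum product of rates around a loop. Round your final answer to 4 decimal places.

1.1642

copper→wool→grain→copper: 1.311 × 0.7321 × 1.213 = 1.16422
reed→wool→hide→reed: 1.074 × 1.121 × 0.8539 = 1.02806
Maximum is copper→wool→grain→copper at 1.1642; arbitrage exists.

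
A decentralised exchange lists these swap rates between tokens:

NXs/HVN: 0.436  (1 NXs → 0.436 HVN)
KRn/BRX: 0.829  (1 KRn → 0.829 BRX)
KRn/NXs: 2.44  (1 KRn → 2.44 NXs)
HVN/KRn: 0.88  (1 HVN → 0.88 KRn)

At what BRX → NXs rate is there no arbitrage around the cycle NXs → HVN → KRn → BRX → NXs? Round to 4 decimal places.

Known legs of the cycle: 0.436 × 0.88 × 0.829 = 0.31807072
For no arbitrage the full-cycle product must be 1, so the missing rate is 1 / 0.31807072 ≈ 3.143955.

3.1440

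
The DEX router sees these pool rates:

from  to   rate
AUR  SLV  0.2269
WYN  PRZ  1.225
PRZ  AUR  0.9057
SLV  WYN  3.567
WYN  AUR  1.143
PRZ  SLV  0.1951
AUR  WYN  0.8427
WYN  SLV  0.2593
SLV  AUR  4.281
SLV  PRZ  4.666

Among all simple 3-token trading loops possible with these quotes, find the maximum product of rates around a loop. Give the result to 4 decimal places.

AUR→SLV→PRZ→AUR: 0.2269 × 4.666 × 0.9057 = 0.95888
AUR→WYN→SLV→AUR: 0.8427 × 0.2593 × 4.281 = 0.93545
AUR→WYN→PRZ→AUR: 0.8427 × 1.225 × 0.9057 = 0.93496
AUR→SLV→WYN→AUR: 0.2269 × 3.567 × 1.143 = 0.92509
SLV→WYN→PRZ→SLV: 3.567 × 1.225 × 0.1951 = 0.85250
Maximum is AUR→SLV→PRZ→AUR at 0.9589; no arbitrage — every cycle loses value.

0.9589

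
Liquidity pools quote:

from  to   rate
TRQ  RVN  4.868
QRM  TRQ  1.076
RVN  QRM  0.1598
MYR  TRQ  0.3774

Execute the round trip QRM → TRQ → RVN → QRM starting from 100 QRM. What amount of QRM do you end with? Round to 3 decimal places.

100 QRM × 1.076 = 107.6 TRQ
107.6 TRQ × 4.868 = 523.7968 RVN
523.7968 RVN × 0.1598 = 83.70272864 QRM

83.703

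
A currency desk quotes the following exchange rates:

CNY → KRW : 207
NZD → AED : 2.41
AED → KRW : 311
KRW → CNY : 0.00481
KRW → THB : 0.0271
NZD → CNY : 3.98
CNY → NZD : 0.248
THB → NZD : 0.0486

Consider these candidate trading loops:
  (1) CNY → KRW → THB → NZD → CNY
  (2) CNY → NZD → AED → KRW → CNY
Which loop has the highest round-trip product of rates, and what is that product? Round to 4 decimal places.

(1) 207 × 0.0271 × 0.0486 × 3.98 = 1.08507
(2) 0.248 × 2.41 × 311 × 0.00481 = 0.89408
Highest is cycle (1) at 1.0851 (>1, arbitrage).

1.0851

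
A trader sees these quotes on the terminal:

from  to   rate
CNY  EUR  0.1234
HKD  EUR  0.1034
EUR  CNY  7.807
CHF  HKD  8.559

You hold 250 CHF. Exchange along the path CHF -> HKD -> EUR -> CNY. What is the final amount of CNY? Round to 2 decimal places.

250 CHF × 8.559 = 2139.75 HKD
2139.75 HKD × 0.1034 = 221.25015 EUR
221.25015 EUR × 7.807 = 1727.29992105 CNY

1727.30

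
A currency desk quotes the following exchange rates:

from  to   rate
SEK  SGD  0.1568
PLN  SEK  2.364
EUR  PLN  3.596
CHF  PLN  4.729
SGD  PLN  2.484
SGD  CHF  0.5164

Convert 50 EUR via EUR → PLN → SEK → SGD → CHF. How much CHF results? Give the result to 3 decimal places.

34.417

50 EUR × 3.596 = 179.8 PLN
179.8 PLN × 2.364 = 425.0472 SEK
425.0472 SEK × 0.1568 = 66.64740096 SGD
66.64740096 SGD × 0.5164 = 34.416717855744 CHF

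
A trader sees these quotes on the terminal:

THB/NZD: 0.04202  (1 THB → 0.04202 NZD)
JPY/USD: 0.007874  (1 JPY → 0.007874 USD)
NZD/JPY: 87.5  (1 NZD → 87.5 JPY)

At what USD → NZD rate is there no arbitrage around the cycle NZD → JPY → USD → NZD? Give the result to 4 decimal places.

Known legs of the cycle: 87.5 × 0.007874 = 0.688975
For no arbitrage the full-cycle product must be 1, so the missing rate is 1 / 0.688975 ≈ 1.451431.

1.4514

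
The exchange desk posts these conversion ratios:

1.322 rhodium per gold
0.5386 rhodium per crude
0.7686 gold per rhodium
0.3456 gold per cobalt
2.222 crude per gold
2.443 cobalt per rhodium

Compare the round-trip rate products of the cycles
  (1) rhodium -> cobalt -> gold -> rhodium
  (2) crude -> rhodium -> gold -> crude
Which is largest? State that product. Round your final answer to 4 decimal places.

1.1162

(1) 2.443 × 0.3456 × 1.322 = 1.11617
(2) 0.5386 × 0.7686 × 2.222 = 0.91984
Highest is cycle (1) at 1.1162 (>1, arbitrage).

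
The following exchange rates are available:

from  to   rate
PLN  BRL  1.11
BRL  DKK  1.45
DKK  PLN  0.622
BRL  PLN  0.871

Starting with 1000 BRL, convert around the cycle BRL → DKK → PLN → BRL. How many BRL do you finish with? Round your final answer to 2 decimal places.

1001.11

1000 BRL × 1.45 = 1450 DKK
1450 DKK × 0.622 = 901.9 PLN
901.9 PLN × 1.11 = 1001.109 BRL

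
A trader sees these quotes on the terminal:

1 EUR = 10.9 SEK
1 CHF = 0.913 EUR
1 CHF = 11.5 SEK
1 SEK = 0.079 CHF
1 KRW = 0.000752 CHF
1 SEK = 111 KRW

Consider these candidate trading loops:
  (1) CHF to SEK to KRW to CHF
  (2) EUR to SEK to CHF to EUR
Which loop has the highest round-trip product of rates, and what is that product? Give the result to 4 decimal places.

0.9599

(1) 11.5 × 111 × 0.000752 = 0.95993
(2) 10.9 × 0.079 × 0.913 = 0.78618
Highest is cycle (1) at 0.9599 (≤1, no arbitrage).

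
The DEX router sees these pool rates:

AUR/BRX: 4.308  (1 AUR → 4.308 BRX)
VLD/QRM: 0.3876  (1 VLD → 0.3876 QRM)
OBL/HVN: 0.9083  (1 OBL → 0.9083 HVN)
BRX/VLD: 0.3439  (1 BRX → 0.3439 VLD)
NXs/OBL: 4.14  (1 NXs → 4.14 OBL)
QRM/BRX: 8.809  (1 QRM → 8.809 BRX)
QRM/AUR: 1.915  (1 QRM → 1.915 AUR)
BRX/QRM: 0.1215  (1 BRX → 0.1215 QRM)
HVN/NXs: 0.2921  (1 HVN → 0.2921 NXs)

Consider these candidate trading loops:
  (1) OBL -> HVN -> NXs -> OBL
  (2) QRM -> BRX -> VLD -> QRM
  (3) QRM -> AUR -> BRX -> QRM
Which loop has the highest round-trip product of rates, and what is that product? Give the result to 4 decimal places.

1.1742

(1) 0.9083 × 0.2921 × 4.14 = 1.09840
(2) 8.809 × 0.3439 × 0.3876 = 1.17420
(3) 1.915 × 4.308 × 0.1215 = 1.00235
Highest is cycle (2) at 1.1742 (>1, arbitrage).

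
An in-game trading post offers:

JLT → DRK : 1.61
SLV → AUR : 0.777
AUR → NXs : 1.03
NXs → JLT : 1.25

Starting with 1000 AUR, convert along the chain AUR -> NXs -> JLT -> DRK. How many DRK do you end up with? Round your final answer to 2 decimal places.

2072.88

1000 AUR × 1.03 = 1030 NXs
1030 NXs × 1.25 = 1287.5 JLT
1287.5 JLT × 1.61 = 2072.875 DRK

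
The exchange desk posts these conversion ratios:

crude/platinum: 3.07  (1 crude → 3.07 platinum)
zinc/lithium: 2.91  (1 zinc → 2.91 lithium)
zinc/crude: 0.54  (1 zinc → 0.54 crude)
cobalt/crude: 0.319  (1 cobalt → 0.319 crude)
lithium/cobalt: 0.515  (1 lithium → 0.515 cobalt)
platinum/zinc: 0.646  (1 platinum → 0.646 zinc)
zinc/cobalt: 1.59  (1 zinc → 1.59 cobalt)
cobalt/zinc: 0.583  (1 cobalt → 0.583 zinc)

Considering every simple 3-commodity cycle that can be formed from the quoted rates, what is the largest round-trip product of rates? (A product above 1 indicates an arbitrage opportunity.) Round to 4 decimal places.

crude→platinum→zinc→crude: 3.07 × 0.646 × 0.54 = 1.07094
zinc→lithium→cobalt→zinc: 2.91 × 0.515 × 0.583 = 0.87371
Maximum is crude→platinum→zinc→crude at 1.0709; arbitrage exists.

1.0709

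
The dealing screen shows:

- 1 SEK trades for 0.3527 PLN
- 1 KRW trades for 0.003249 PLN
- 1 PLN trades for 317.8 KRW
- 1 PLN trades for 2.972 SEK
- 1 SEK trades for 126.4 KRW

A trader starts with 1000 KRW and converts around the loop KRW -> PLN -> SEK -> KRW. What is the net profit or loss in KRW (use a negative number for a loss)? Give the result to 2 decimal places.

220.52

1000 KRW × 0.003249 = 3.249 PLN
3.249 PLN × 2.972 = 9.656028 SEK
9.656028 SEK × 126.4 = 1220.5219392 KRW
Net change: 1220.5219392 − 1000 = 220.5219392 KRW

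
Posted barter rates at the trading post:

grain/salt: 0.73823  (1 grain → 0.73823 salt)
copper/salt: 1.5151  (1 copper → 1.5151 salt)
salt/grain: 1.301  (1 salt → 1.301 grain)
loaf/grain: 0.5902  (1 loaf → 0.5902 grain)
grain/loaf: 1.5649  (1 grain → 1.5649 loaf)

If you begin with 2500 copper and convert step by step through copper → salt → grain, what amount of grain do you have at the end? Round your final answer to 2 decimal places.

4927.86

2500 copper × 1.5151 = 3787.75 salt
3787.75 salt × 1.301 = 4927.86275 grain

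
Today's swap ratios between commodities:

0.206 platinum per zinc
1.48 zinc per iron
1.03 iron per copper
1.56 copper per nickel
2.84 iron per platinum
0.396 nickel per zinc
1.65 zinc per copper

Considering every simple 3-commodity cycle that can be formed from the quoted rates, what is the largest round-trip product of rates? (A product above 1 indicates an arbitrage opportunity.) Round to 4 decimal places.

nickel→copper→zinc→nickel: 1.56 × 1.65 × 0.396 = 1.01930
iron→zinc→platinum→iron: 1.48 × 0.206 × 2.84 = 0.86586
Maximum is nickel→copper→zinc→nickel at 1.0193; arbitrage exists.

1.0193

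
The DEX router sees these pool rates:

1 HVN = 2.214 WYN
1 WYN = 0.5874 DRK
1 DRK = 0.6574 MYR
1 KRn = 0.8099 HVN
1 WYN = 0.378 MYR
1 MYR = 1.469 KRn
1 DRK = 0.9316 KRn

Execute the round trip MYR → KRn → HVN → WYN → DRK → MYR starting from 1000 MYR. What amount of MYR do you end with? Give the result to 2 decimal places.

1000 MYR × 1.469 = 1469 KRn
1469 KRn × 0.8099 = 1189.7431 HVN
1189.7431 HVN × 2.214 = 2634.0912234 WYN
2634.0912234 WYN × 0.5874 = 1547.26518462516 DRK
1547.26518462516 DRK × 0.6574 = 1017.172132372580184 MYR

1017.17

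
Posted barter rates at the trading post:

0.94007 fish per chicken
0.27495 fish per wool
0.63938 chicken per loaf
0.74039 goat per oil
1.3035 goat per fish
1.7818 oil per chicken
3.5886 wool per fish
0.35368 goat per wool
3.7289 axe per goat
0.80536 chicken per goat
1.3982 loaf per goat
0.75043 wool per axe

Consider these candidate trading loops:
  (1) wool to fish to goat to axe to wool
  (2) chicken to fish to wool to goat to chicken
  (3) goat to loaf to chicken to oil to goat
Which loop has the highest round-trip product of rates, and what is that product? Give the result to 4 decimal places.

1.1794

(1) 0.27495 × 1.3035 × 3.7289 × 0.75043 = 1.00290
(2) 0.94007 × 3.5886 × 0.35368 × 0.80536 = 0.96092
(3) 1.3982 × 0.63938 × 1.7818 × 0.74039 = 1.17936
Highest is cycle (3) at 1.1794 (>1, arbitrage).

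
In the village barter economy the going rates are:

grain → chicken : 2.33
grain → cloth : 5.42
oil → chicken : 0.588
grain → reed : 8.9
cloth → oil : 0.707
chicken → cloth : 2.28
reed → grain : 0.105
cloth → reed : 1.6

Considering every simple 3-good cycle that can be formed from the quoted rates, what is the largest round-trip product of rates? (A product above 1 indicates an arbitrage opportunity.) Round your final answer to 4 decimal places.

0.9478

cloth→oil→chicken→cloth: 0.707 × 0.588 × 2.28 = 0.94783
cloth→reed→grain→cloth: 1.6 × 0.105 × 5.42 = 0.91056
Maximum is cloth→oil→chicken→cloth at 0.9478; no arbitrage — every cycle loses value.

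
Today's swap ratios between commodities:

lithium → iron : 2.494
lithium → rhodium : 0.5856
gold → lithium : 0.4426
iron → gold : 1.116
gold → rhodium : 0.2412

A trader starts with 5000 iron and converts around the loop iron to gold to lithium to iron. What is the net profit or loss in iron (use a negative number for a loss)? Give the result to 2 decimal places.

1159.45

5000 iron × 1.116 = 5580 gold
5580 gold × 0.4426 = 2469.708 lithium
2469.708 lithium × 2.494 = 6159.451752 iron
Net change: 6159.451752 − 5000 = 1159.451752 iron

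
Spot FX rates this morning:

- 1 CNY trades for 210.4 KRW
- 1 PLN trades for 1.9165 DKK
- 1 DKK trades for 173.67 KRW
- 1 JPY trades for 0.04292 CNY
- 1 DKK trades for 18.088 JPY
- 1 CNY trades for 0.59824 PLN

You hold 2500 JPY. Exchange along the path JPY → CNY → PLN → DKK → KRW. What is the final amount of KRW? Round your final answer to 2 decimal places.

21365.29

2500 JPY × 0.04292 = 107.3 CNY
107.3 CNY × 0.59824 = 64.191152 PLN
64.191152 PLN × 1.9165 = 123.022342808 DKK
123.022342808 DKK × 173.67 = 21365.29027546536 KRW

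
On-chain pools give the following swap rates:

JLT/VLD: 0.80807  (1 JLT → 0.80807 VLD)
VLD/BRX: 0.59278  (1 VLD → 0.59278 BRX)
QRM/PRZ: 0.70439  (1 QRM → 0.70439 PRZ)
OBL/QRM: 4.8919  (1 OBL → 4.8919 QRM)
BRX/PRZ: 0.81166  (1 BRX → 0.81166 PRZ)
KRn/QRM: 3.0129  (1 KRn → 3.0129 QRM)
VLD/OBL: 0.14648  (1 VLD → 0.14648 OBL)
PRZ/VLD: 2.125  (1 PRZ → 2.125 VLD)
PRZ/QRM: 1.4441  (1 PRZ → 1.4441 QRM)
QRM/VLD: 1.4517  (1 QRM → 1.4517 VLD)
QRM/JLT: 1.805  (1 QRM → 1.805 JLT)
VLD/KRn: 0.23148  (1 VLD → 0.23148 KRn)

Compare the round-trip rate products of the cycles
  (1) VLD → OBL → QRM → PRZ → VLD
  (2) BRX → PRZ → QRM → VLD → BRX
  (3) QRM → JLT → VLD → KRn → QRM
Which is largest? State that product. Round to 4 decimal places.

1.0726

(1) 0.14648 × 4.8919 × 0.70439 × 2.125 = 1.07258
(2) 0.81166 × 1.4441 × 1.4517 × 0.59278 = 1.00865
(3) 1.805 × 0.80807 × 0.23148 × 3.0129 = 1.01724
Highest is cycle (1) at 1.0726 (>1, arbitrage).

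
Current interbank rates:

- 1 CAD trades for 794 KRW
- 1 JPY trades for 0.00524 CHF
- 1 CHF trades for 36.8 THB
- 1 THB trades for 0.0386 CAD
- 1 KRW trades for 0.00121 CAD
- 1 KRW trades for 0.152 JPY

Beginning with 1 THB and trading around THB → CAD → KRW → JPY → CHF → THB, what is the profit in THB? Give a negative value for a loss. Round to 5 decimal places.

-0.10168

1 THB × 0.0386 = 0.0386 CAD
0.0386 CAD × 794 = 30.6484 KRW
30.6484 KRW × 0.152 = 4.6585568 JPY
4.6585568 JPY × 0.00524 = 0.024410837632 CHF
0.024410837632 CHF × 36.8 = 0.8983188248576 THB
Net change: 0.8983188248576 − 1 = -0.1016811751424 THB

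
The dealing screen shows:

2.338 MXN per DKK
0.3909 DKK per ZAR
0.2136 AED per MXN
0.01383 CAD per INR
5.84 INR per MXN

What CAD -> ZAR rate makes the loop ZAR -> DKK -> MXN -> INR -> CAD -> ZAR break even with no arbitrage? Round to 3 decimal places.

Known legs of the cycle: 0.3909 × 2.338 × 5.84 × 0.01383 = 0.07381509864624
For no arbitrage the full-cycle product must be 1, so the missing rate is 1 / 0.07381509864624 ≈ 13.54736.

13.547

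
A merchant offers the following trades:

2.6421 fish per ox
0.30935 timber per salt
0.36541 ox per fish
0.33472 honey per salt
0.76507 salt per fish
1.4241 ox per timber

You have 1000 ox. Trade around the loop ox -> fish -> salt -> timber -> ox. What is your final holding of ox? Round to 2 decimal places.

1000 ox × 2.6421 = 2642.1 fish
2642.1 fish × 0.76507 = 2021.391447 salt
2021.391447 salt × 0.30935 = 625.31744412945 timber
625.31744412945 timber × 1.4241 = 890.514572184749745 ox

890.51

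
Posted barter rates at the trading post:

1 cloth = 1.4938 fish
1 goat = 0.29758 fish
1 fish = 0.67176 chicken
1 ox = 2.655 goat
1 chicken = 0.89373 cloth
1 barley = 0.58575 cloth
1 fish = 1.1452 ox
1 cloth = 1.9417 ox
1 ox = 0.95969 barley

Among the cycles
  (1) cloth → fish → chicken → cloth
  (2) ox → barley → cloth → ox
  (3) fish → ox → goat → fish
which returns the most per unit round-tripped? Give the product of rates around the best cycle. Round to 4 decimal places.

1.0915

(1) 1.4938 × 0.67176 × 0.89373 = 0.89684
(2) 0.95969 × 0.58575 × 1.9417 = 1.09150
(3) 1.1452 × 2.655 × 0.29758 = 0.90479
Highest is cycle (2) at 1.0915 (>1, arbitrage).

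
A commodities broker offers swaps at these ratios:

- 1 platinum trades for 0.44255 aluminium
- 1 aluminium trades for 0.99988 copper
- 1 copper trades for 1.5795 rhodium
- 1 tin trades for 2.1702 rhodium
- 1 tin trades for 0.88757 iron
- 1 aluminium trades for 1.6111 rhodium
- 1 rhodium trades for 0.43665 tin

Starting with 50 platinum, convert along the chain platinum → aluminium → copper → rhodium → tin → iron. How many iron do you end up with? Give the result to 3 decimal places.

13.544

50 platinum × 0.44255 = 22.1275 aluminium
22.1275 aluminium × 0.99988 = 22.1248447 copper
22.1248447 copper × 1.5795 = 34.94619220365 rhodium
34.94619220365 rhodium × 0.43665 = 15.2592548257237725 tin
15.2592548257237725 tin × 0.88757 = 13.543656805667648757825 iron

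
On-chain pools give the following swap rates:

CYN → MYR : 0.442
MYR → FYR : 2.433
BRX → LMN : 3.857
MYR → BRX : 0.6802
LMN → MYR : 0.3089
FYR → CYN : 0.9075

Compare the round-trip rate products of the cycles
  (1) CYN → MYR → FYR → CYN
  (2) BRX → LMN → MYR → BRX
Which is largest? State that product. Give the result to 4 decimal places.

(1) 0.442 × 2.433 × 0.9075 = 0.97591
(2) 3.857 × 0.3089 × 0.6802 = 0.81041
Highest is cycle (1) at 0.9759 (≤1, no arbitrage).

0.9759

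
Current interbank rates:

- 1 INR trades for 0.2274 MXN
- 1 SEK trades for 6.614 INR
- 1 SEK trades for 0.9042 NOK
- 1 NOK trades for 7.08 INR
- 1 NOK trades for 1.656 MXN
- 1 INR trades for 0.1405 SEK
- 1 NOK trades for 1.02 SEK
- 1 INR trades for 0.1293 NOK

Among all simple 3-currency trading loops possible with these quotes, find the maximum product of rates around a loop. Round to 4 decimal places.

0.8994

NOK→INR→SEK→NOK: 7.08 × 0.1405 × 0.9042 = 0.89944
NOK→SEK→INR→NOK: 1.02 × 6.614 × 0.1293 = 0.87229
Maximum is NOK→INR→SEK→NOK at 0.8994; no arbitrage — every cycle loses value.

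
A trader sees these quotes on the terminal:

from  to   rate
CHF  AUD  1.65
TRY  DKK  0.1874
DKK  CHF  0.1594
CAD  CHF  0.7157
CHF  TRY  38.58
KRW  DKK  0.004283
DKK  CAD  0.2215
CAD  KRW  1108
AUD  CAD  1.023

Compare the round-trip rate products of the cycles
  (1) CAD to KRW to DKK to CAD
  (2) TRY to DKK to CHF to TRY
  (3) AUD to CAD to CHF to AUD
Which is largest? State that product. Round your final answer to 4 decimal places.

(1) 1108 × 0.004283 × 0.2215 = 1.05114
(2) 0.1874 × 0.1594 × 38.58 = 1.15244
(3) 1.023 × 0.7157 × 1.65 = 1.20807
Highest is cycle (3) at 1.2081 (>1, arbitrage).

1.2081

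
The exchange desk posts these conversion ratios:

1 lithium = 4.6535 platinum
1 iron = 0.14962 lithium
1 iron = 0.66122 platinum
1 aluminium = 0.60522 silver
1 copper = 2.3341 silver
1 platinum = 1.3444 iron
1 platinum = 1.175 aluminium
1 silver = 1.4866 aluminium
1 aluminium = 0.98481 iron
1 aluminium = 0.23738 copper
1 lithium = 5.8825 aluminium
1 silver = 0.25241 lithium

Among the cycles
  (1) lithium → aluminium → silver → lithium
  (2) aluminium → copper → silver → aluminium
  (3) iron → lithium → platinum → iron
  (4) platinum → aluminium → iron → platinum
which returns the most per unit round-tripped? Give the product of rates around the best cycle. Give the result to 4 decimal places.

(1) 5.8825 × 0.60522 × 0.25241 = 0.89863
(2) 0.23738 × 2.3341 × 1.4866 = 0.82368
(3) 0.14962 × 4.6535 × 1.3444 = 0.93605
(4) 1.175 × 0.98481 × 0.66122 = 0.76513
Highest is cycle (3) at 0.9360 (≤1, no arbitrage).

0.9360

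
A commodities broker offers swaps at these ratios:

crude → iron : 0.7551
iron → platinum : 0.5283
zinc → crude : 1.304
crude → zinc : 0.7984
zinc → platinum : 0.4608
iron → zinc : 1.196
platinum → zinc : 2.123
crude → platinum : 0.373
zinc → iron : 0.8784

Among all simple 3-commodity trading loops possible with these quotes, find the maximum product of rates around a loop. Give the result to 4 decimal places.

1.1776

crude→iron→zinc→crude: 0.7551 × 1.196 × 1.304 = 1.17764
platinum→zinc→crude→platinum: 2.123 × 1.304 × 0.373 = 1.03261
platinum→zinc→iron→platinum: 2.123 × 0.8784 × 0.5283 = 0.98520
Maximum is crude→iron→zinc→crude at 1.1776; arbitrage exists.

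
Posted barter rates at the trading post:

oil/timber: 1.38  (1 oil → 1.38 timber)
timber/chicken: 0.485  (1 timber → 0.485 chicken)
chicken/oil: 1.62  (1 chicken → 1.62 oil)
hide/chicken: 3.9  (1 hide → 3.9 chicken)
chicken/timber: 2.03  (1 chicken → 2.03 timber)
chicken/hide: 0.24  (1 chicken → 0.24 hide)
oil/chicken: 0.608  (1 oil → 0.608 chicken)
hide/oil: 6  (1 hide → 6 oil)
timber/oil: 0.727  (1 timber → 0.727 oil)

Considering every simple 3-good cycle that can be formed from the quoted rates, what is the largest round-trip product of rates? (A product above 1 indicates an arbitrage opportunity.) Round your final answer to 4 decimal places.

oil→timber→chicken→oil: 1.38 × 0.485 × 1.62 = 1.08427
oil→chicken→timber→oil: 0.608 × 2.03 × 0.727 = 0.89729
hide→oil→chicken→hide: 6 × 0.608 × 0.24 = 0.87552
Maximum is oil→timber→chicken→oil at 1.0843; arbitrage exists.

1.0843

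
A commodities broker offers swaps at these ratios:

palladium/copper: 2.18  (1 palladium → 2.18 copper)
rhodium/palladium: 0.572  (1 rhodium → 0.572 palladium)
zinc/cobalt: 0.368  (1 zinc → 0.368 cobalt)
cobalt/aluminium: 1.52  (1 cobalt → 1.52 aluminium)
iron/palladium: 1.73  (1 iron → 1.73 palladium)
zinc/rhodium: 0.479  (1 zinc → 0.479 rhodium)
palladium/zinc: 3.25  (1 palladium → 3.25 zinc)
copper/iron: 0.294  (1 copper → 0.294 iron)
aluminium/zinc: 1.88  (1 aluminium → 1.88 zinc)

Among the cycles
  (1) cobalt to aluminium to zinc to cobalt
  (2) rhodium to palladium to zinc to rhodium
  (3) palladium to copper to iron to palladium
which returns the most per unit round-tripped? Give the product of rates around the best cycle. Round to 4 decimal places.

1.1088

(1) 1.52 × 1.88 × 0.368 = 1.05160
(2) 0.572 × 3.25 × 0.479 = 0.89046
(3) 2.18 × 0.294 × 1.73 = 1.10879
Highest is cycle (3) at 1.1088 (>1, arbitrage).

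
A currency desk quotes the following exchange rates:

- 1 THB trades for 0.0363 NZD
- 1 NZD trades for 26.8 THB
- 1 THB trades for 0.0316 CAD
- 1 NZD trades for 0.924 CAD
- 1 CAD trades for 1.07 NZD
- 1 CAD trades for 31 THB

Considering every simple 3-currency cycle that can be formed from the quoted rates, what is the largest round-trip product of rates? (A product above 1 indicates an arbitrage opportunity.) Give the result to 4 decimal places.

1.0398

NZD→CAD→THB→NZD: 0.924 × 31 × 0.0363 = 1.03978
NZD→THB→CAD→NZD: 26.8 × 0.0316 × 1.07 = 0.90616
Maximum is NZD→CAD→THB→NZD at 1.0398; arbitrage exists.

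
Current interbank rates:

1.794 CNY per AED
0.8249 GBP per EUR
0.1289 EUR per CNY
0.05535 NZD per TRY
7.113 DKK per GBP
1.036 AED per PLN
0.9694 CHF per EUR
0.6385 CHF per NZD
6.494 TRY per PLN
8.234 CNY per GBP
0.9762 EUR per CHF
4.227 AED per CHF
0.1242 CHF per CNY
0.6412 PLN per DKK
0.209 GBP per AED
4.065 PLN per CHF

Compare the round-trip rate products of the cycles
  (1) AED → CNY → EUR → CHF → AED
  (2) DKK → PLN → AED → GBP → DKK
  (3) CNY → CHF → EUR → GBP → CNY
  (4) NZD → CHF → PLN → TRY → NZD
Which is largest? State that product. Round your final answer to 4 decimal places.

0.9875

(1) 1.794 × 0.1289 × 0.9694 × 4.227 = 0.94757
(2) 0.6412 × 1.036 × 0.209 × 7.113 = 0.98753
(3) 0.1242 × 0.9762 × 0.8249 × 8.234 = 0.82352
(4) 0.6385 × 4.065 × 6.494 × 0.05535 = 0.93293
Highest is cycle (2) at 0.9875 (≤1, no arbitrage).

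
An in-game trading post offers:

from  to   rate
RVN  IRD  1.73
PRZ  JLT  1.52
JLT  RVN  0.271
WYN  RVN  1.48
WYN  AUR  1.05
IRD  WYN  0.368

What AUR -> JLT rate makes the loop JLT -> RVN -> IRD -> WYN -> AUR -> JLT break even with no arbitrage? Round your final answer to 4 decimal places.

Known legs of the cycle: 0.271 × 1.73 × 0.368 × 1.05 = 0.181155912
For no arbitrage the full-cycle product must be 1, so the missing rate is 1 / 0.181155912 ≈ 5.520107.

5.5201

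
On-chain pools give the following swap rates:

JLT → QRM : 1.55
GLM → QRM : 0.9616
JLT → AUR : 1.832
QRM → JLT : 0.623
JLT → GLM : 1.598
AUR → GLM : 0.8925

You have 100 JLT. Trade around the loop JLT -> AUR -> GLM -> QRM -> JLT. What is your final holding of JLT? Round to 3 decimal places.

100 JLT × 1.832 = 183.2 AUR
183.2 AUR × 0.8925 = 163.506 GLM
163.506 GLM × 0.9616 = 157.2273696 QRM
157.2273696 QRM × 0.623 = 97.9526512608 JLT

97.953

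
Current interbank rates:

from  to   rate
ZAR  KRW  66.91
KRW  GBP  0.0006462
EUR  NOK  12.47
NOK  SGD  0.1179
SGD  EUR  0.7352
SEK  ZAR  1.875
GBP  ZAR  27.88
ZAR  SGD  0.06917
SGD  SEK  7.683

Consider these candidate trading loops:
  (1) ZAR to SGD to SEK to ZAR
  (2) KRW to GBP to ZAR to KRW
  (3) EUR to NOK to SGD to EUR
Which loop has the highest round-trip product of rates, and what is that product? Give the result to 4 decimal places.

(1) 0.06917 × 7.683 × 1.875 = 0.99644
(2) 0.0006462 × 27.88 × 66.91 = 1.20545
(3) 12.47 × 0.1179 × 0.7352 = 1.08090
Highest is cycle (2) at 1.2055 (>1, arbitrage).

1.2055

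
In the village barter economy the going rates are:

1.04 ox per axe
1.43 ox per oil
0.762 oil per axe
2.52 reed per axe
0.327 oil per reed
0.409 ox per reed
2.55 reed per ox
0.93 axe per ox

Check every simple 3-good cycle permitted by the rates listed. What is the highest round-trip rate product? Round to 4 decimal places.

1.1924

oil→ox→reed→oil: 1.43 × 2.55 × 0.327 = 1.19241
oil→ox→axe→oil: 1.43 × 0.93 × 0.762 = 1.01338
axe→reed→ox→axe: 2.52 × 0.409 × 0.93 = 0.95853
Maximum is oil→ox→reed→oil at 1.1924; arbitrage exists.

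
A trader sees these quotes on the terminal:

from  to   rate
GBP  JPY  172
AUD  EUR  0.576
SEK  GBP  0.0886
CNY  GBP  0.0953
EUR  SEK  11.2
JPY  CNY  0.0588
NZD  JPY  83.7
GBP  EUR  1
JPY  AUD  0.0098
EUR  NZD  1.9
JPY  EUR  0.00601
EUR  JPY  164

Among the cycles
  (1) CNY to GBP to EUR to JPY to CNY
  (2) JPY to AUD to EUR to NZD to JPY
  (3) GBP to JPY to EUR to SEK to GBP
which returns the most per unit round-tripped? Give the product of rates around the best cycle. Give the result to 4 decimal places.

1.0258

(1) 0.0953 × 1 × 164 × 0.0588 = 0.91900
(2) 0.0098 × 0.576 × 1.9 × 83.7 = 0.89769
(3) 172 × 0.00601 × 11.2 × 0.0886 = 1.02578
Highest is cycle (3) at 1.0258 (>1, arbitrage).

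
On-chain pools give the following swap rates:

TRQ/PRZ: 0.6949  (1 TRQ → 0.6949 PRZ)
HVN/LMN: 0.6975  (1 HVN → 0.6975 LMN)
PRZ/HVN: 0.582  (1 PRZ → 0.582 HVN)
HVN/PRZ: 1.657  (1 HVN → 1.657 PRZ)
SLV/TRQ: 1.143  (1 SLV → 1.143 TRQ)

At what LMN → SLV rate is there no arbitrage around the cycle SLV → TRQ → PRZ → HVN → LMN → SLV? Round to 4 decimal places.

3.1014

Known legs of the cycle: 1.143 × 0.6949 × 0.582 × 0.6975 = 0.3224302193115
For no arbitrage the full-cycle product must be 1, so the missing rate is 1 / 0.3224302193115 ≈ 3.101446.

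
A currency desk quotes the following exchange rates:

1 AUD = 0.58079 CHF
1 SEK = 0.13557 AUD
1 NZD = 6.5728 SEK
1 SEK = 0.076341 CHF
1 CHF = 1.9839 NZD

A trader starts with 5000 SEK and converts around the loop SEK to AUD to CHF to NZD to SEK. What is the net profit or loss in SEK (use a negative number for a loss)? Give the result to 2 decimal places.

133.61

5000 SEK × 0.13557 = 677.85 AUD
677.85 AUD × 0.58079 = 393.6885015 CHF
393.6885015 CHF × 1.9839 = 781.03861812585 NZD
781.03861812585 NZD × 6.5728 = 5133.61062921758688 SEK
Net change: 5133.61062921758688 − 5000 = 133.61062921758688 SEK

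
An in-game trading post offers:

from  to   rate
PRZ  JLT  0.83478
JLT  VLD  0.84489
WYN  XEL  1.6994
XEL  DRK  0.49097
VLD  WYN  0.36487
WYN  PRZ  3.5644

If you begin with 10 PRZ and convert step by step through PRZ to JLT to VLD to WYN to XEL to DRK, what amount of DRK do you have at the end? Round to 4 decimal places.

2.1471

10 PRZ × 0.83478 = 8.3478 JLT
8.3478 JLT × 0.84489 = 7.052972742 VLD
7.052972742 VLD × 0.36487 = 2.57341816437354 WYN
2.57341816437354 WYN × 1.6994 = 4.373266828536393876 XEL
4.373266828536393876 XEL × 0.49097 = 2.14714281480651330129972 DRK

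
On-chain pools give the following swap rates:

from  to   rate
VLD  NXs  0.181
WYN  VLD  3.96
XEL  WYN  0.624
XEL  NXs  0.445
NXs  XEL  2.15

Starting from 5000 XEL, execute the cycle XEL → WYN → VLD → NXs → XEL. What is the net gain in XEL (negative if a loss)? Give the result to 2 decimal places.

-191.97

5000 XEL × 0.624 = 3120 WYN
3120 WYN × 3.96 = 12355.2 VLD
12355.2 VLD × 0.181 = 2236.2912 NXs
2236.2912 NXs × 2.15 = 4808.02608 XEL
Net change: 4808.02608 − 5000 = -191.97392 XEL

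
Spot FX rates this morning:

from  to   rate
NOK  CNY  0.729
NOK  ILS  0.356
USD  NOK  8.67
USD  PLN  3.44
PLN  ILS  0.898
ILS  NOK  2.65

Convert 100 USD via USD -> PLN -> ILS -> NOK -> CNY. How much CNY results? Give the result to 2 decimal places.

100 USD × 3.44 = 344 PLN
344 PLN × 0.898 = 308.912 ILS
308.912 ILS × 2.65 = 818.6168 NOK
818.6168 NOK × 0.729 = 596.7716472 CNY

596.77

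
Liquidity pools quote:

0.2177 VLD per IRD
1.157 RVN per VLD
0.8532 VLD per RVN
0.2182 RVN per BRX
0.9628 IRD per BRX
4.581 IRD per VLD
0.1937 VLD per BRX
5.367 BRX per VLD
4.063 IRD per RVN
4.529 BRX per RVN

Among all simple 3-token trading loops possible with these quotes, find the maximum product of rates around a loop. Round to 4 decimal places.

BRX→IRD→VLD→BRX: 0.9628 × 0.2177 × 5.367 = 1.12493
IRD→VLD→RVN→IRD: 0.2177 × 1.157 × 4.063 = 1.02338
BRX→VLD→RVN→BRX: 0.1937 × 1.157 × 4.529 = 1.01500
BRX→RVN→VLD→BRX: 0.2182 × 0.8532 × 5.367 = 0.99916
Maximum is BRX→IRD→VLD→BRX at 1.1249; arbitrage exists.

1.1249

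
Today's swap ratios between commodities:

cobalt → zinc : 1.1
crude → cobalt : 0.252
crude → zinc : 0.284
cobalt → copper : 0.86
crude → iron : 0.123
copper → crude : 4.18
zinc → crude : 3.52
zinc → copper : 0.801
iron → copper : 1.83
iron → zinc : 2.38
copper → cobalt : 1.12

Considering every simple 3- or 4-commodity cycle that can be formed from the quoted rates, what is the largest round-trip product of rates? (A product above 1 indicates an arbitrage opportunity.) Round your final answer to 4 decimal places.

iron→zinc→crude→iron: 2.38 × 3.52 × 0.123 = 1.03044
cobalt→zinc→copper→cobalt: 1.1 × 0.801 × 1.12 = 0.98683
iron→zinc→copper→crude→iron: 2.38 × 0.801 × 4.18 × 0.123 = 0.98015
cobalt→zinc→crude→cobalt: 1.1 × 3.52 × 0.252 = 0.97574
zinc→copper→crude→zinc: 0.801 × 4.18 × 0.284 = 0.95088
iron→copper→crude→iron: 1.83 × 4.18 × 0.123 = 0.94088
cobalt→zinc→copper→crude→cobalt: 1.1 × 0.801 × 4.18 × 0.252 = 0.92812
cobalt→copper→crude→cobalt: 0.86 × 4.18 × 0.252 = 0.90589
Maximum is iron→zinc→crude→iron at 1.0304; arbitrage exists.

1.0304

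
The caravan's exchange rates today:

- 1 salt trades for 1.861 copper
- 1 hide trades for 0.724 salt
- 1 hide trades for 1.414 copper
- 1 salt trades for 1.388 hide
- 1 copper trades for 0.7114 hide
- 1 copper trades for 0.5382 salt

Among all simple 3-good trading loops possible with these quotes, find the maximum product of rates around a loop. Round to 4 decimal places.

1.0563

copper→salt→hide→copper: 0.5382 × 1.388 × 1.414 = 1.05629
copper→hide→salt→copper: 0.7114 × 0.724 × 1.861 = 0.95851
Maximum is copper→salt→hide→copper at 1.0563; arbitrage exists.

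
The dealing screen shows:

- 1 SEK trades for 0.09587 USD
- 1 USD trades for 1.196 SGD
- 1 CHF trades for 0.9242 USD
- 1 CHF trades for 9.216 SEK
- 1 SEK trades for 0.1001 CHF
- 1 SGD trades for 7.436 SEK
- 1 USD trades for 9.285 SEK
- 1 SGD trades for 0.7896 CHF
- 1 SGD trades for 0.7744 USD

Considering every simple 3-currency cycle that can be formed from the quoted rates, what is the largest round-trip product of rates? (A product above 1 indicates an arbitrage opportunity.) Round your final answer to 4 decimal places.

SGD→CHF→USD→SGD: 0.7896 × 0.9242 × 1.196 = 0.87278
CHF→USD→SEK→CHF: 0.9242 × 9.285 × 0.1001 = 0.85898
SGD→SEK→USD→SGD: 7.436 × 0.09587 × 1.196 = 0.85262
Maximum is SGD→CHF→USD→SGD at 0.8728; no arbitrage — every cycle loses value.

0.8728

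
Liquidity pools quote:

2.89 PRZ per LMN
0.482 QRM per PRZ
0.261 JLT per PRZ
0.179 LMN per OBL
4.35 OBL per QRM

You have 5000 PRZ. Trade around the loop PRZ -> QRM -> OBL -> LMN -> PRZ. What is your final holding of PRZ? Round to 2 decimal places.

5000 PRZ × 0.482 = 2410 QRM
2410 QRM × 4.35 = 10483.5 OBL
10483.5 OBL × 0.179 = 1876.5465 LMN
1876.5465 LMN × 2.89 = 5423.219385 PRZ

5423.22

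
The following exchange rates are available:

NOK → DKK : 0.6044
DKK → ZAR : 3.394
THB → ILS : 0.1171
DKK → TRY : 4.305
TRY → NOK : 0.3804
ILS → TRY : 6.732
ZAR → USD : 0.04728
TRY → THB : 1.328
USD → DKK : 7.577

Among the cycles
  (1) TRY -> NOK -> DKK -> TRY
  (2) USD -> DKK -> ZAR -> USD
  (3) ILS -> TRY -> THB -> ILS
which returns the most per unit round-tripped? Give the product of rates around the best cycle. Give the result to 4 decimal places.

1.2159

(1) 0.3804 × 0.6044 × 4.305 = 0.98978
(2) 7.577 × 3.394 × 0.04728 = 1.21587
(3) 6.732 × 1.328 × 0.1171 = 1.04689
Highest is cycle (2) at 1.2159 (>1, arbitrage).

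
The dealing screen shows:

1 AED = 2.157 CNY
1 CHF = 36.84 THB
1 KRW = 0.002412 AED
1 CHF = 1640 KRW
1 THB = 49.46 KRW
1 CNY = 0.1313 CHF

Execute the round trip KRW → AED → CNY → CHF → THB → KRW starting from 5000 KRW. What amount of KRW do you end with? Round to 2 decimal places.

6223.52

5000 KRW × 0.002412 = 12.06 AED
12.06 AED × 2.157 = 26.01342 CNY
26.01342 CNY × 0.1313 = 3.415562046 CHF
3.415562046 CHF × 36.84 = 125.82930577464 THB
125.82930577464 THB × 49.46 = 6223.5174636136944 KRW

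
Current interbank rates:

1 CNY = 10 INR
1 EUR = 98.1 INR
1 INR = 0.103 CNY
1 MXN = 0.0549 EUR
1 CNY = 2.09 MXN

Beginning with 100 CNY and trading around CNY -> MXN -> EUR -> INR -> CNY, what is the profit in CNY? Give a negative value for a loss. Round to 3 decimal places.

100 CNY × 2.09 = 209 MXN
209 MXN × 0.0549 = 11.4741 EUR
11.4741 EUR × 98.1 = 1125.60921 INR
1125.60921 INR × 0.103 = 115.93774863 CNY
Net change: 115.93774863 − 100 = 15.93774863 CNY

15.938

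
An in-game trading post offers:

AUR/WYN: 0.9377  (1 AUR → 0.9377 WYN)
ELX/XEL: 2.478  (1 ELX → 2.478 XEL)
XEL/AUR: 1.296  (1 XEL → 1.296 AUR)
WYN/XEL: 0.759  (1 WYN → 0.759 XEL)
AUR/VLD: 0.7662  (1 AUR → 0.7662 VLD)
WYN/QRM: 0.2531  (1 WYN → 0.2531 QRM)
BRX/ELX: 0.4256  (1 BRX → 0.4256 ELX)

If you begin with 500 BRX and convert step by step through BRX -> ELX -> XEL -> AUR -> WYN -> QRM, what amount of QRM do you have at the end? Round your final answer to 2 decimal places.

162.19

500 BRX × 0.4256 = 212.8 ELX
212.8 ELX × 2.478 = 527.3184 XEL
527.3184 XEL × 1.296 = 683.4046464 AUR
683.4046464 AUR × 0.9377 = 640.82853692928 WYN
640.82853692928 WYN × 0.2531 = 162.193702696800768 QRM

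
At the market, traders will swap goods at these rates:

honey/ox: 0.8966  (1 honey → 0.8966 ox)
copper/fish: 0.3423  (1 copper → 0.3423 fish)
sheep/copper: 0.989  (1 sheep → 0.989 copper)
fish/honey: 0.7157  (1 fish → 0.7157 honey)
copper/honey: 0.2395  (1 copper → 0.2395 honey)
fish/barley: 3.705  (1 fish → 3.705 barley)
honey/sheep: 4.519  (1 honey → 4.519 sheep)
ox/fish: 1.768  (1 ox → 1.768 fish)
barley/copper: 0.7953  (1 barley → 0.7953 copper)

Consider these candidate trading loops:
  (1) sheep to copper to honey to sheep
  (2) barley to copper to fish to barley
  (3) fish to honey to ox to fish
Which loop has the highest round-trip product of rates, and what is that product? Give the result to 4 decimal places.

(1) 0.989 × 0.2395 × 4.519 = 1.07040
(2) 0.7953 × 0.3423 × 3.705 = 1.00862
(3) 0.7157 × 0.8966 × 1.768 = 1.13452
Highest is cycle (3) at 1.1345 (>1, arbitrage).

1.1345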